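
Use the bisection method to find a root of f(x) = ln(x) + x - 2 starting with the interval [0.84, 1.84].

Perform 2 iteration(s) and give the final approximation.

f(x) = ln(x) + x - 2
Initial interval: [0.84, 1.84]

Iteration 1:
  c_1 = (0.840000 + 1.840000)/2 = 1.340000
  f(c_1) = f(1.340000) = -0.367330
  f(a) × f(c) ≥ 0, new interval: [1.340000, 1.840000]
Iteration 2:
  c_2 = (1.340000 + 1.840000)/2 = 1.590000
  f(c_2) = f(1.590000) = 0.053734
  f(a) × f(c) < 0, new interval: [1.340000, 1.590000]

After 2 iteration(s), the approximation is c_2 = 1.590000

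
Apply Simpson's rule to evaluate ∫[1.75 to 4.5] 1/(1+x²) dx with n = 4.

f(x) = 1/(1+x²)
a = 1.75, b = 4.5, n = 4
h = (b - a)/n = 0.687500

Simpson's rule: (h/3)[f(x₀) + 4f(x₁) + 2f(x₂) + ... + f(xₙ)]

x_0 = 1.7500, f(x_0) = 0.246154, coefficient = 1
x_1 = 2.4375, f(x_1) = 0.144063, coefficient = 4
x_2 = 3.1250, f(x_2) = 0.092888, coefficient = 2
x_3 = 3.8125, f(x_3) = 0.064370, coefficient = 4
x_4 = 4.5000, f(x_4) = 0.047059, coefficient = 1

I ≈ (0.687500/3) × 1.312722 = 0.300832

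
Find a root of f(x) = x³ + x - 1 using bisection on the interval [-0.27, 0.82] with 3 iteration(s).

f(x) = x³ + x - 1
Initial interval: [-0.27, 0.82]

Iteration 1:
  c_1 = (-0.270000 + 0.820000)/2 = 0.275000
  f(c_1) = f(0.275000) = -0.704203
  f(a) × f(c) ≥ 0, new interval: [0.275000, 0.820000]
Iteration 2:
  c_2 = (0.275000 + 0.820000)/2 = 0.547500
  f(c_2) = f(0.547500) = -0.288383
  f(a) × f(c) ≥ 0, new interval: [0.547500, 0.820000]
Iteration 3:
  c_3 = (0.547500 + 0.820000)/2 = 0.683750
  f(c_3) = f(0.683750) = 0.003413
  f(a) × f(c) < 0, new interval: [0.547500, 0.683750]

After 3 iteration(s), the approximation is c_3 = 0.683750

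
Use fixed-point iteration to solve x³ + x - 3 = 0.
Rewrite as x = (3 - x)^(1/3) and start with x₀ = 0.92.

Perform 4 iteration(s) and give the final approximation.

Equation: x³ + x - 3 = 0
Fixed-point form: x = (3 - x)^(1/3)
x₀ = 0.92

x_1 = g(0.920000) = 1.276501
x_2 = g(1.276501) = 1.198957
x_3 = g(1.198957) = 1.216675
x_4 = g(1.216675) = 1.212672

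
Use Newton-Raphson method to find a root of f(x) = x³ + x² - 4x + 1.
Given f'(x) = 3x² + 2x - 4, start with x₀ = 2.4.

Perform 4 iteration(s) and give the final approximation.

f(x) = x³ + x² - 4x + 1
f'(x) = 3x² + 2x - 4
x₀ = 2.4

Newton-Raphson formula: x_{n+1} = x_n - f(x_n)/f'(x_n)

Iteration 1:
  f(2.400000) = 10.984000
  f'(2.400000) = 18.080000
  x_1 = 2.400000 - 10.984000/18.080000 = 1.792478
Iteration 2:
  f(1.792478) = 2.802256
  f'(1.792478) = 9.223887
  x_2 = 1.792478 - 2.802256/9.223887 = 1.488674
Iteration 3:
  f(1.488674) = 0.560578
  f'(1.488674) = 5.625795
  x_3 = 1.488674 - 0.560578/5.625795 = 1.389029
Iteration 4:
  f(1.389029) = 0.053283
  f'(1.389029) = 4.566268
  x_4 = 1.389029 - 0.053283/4.566268 = 1.377361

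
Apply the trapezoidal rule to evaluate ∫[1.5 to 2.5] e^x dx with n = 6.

f(x) = e^x
a = 1.5, b = 2.5, n = 6
h = (b - a)/n = 0.166667

Trapezoidal rule: (h/2)[f(x₀) + 2f(x₁) + 2f(x₂) + ... + f(xₙ)]

x_0 = 1.5000, f(x_0) = 4.481689, coefficient = 1
x_1 = 1.6667, f(x_1) = 5.294490, coefficient = 2
x_2 = 1.8333, f(x_2) = 6.254701, coefficient = 2
x_3 = 2.0000, f(x_3) = 7.389056, coefficient = 2
x_4 = 2.1667, f(x_4) = 8.729138, coefficient = 2
x_5 = 2.3333, f(x_5) = 10.312259, coefficient = 2
x_6 = 2.5000, f(x_6) = 12.182494, coefficient = 1

I ≈ (0.166667/2) × 92.623471 = 7.718623
Exact value: 7.700805
Error: 0.017818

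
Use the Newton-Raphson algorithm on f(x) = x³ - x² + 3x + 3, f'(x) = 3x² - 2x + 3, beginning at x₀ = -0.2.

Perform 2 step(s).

f(x) = x³ - x² + 3x + 3
f'(x) = 3x² - 2x + 3
x₀ = -0.2

Newton-Raphson formula: x_{n+1} = x_n - f(x_n)/f'(x_n)

Iteration 1:
  f(-0.200000) = 2.352000
  f'(-0.200000) = 3.520000
  x_1 = -0.200000 - 2.352000/3.520000 = -0.868182
Iteration 2:
  f(-0.868182) = -1.012668
  f'(-0.868182) = 6.997583
  x_2 = -0.868182 - (-1.012668)/6.997583 = -0.723465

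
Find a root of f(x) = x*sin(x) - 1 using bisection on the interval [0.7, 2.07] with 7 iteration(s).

f(x) = x*sin(x) - 1
Initial interval: [0.7, 2.07]

Iteration 1:
  c_1 = (0.700000 + 2.070000)/2 = 1.385000
  f(c_1) = f(1.385000) = 0.361163
  f(a) × f(c) < 0, new interval: [0.700000, 1.385000]
Iteration 2:
  c_2 = (0.700000 + 1.385000)/2 = 1.042500
  f(c_2) = f(1.042500) = -0.099627
  f(a) × f(c) ≥ 0, new interval: [1.042500, 1.385000]
Iteration 3:
  c_3 = (1.042500 + 1.385000)/2 = 1.213750
  f(c_3) = f(1.213750) = 0.137203
  f(a) × f(c) < 0, new interval: [1.042500, 1.213750]
Iteration 4:
  c_4 = (1.042500 + 1.213750)/2 = 1.128125
  f(c_4) = f(1.128125) = 0.019386
  f(a) × f(c) < 0, new interval: [1.042500, 1.128125]
Iteration 5:
  c_5 = (1.042500 + 1.128125)/2 = 1.085312
  f(c_5) = f(1.085312) = -0.040096
  f(a) × f(c) ≥ 0, new interval: [1.085312, 1.128125]
Iteration 6:
  c_6 = (1.085312 + 1.128125)/2 = 1.106719
  f(c_6) = f(1.106719) = -0.010334
  f(a) × f(c) ≥ 0, new interval: [1.106719, 1.128125]
Iteration 7:
  c_7 = (1.106719 + 1.128125)/2 = 1.117422
  f(c_7) = f(1.117422) = 0.004533
  f(a) × f(c) < 0, new interval: [1.106719, 1.117422]

After 7 iteration(s), the approximation is c_7 = 1.117422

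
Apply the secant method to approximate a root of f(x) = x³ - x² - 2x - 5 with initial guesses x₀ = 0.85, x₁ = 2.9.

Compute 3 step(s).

f(x) = x³ - x² - 2x - 5
x₀ = 0.85, x₁ = 2.9

Secant formula: x_{n+1} = x_n - f(x_n)(x_n - x_{n-1})/(f(x_n) - f(x_{n-1}))

Iteration 1:
  f(0.850000) = -6.808375
  f(2.900000) = 5.179000
  x_2 = 2.900000 - 5.179000×(2.900000 - 0.850000)/(5.179000 - (-6.808375))
       = 2.014322
Iteration 2:
  f(2.900000) = 5.179000
  f(2.014322) = -4.913037
  x_3 = 2.014322 - (-4.913037)×(2.014322 - 2.900000)/(-4.913037 - 5.179000)
       = 2.445491
Iteration 3:
  f(2.014322) = -4.913037
  f(2.445491) = -1.246333
  x_4 = 2.445491 - (-1.246333)×(2.445491 - 2.014322)/(-1.246333 - (-4.913037))
       = 2.592047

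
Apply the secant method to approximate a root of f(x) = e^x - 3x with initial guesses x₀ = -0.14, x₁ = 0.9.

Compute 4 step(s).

f(x) = e^x - 3x
x₀ = -0.14, x₁ = 0.9

Secant formula: x_{n+1} = x_n - f(x_n)(x_n - x_{n-1})/(f(x_n) - f(x_{n-1}))

Iteration 1:
  f(-0.140000) = 1.289358
  f(0.900000) = -0.240397
  x_2 = 0.900000 - (-0.240397)×(0.900000 - (-0.140000))/(-0.240397 - 1.289358)
       = 0.736567
Iteration 2:
  f(0.900000) = -0.240397
  f(0.736567) = -0.120948
  x_3 = 0.736567 - (-0.120948)×(0.736567 - 0.900000)/(-0.120948 - (-0.240397))
       = 0.571082
Iteration 3:
  f(0.736567) = -0.120948
  f(0.571082) = 0.056936
  x_4 = 0.571082 - 0.056936×(0.571082 - 0.736567)/(0.056936 - (-0.120948))
       = 0.624049
Iteration 4:
  f(0.571082) = 0.056936
  f(0.624049) = -0.005677
  x_5 = 0.624049 - (-0.005677)×(0.624049 - 0.571082)/(-0.005677 - 0.056936)
       = 0.619247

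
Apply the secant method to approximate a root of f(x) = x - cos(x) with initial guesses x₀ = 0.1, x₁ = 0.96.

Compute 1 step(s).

f(x) = x - cos(x)
x₀ = 0.1, x₁ = 0.96

Secant formula: x_{n+1} = x_n - f(x_n)(x_n - x_{n-1})/(f(x_n) - f(x_{n-1}))

Iteration 1:
  f(0.100000) = -0.895004
  f(0.960000) = 0.386480
  x_2 = 0.960000 - 0.386480×(0.960000 - 0.100000)/(0.386480 - (-0.895004))
       = 0.700634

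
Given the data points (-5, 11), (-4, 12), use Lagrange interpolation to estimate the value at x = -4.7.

Lagrange interpolation formula:
P(x) = Σ yᵢ × Lᵢ(x)
where Lᵢ(x) = Π_{j≠i} (x - xⱼ)/(xᵢ - xⱼ)

L_0(-4.7) = (-4.7 - (-4))/(-5 - (-4)) = 0.700000
L_1(-4.7) = (-4.7 - (-5))/(-4 - (-5)) = 0.300000

P(-4.7) = 11×L_0(-4.7) + 12×L_1(-4.7)
P(-4.7) = 11.300000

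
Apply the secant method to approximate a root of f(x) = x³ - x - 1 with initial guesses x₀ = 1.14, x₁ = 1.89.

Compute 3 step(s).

f(x) = x³ - x - 1
x₀ = 1.14, x₁ = 1.89

Secant formula: x_{n+1} = x_n - f(x_n)(x_n - x_{n-1})/(f(x_n) - f(x_{n-1}))

Iteration 1:
  f(1.140000) = -0.658456
  f(1.890000) = 3.861269
  x_2 = 1.890000 - 3.861269×(1.890000 - 1.140000)/(3.861269 - (-0.658456))
       = 1.249264
Iteration 2:
  f(1.890000) = 3.861269
  f(1.249264) = -0.299588
  x_3 = 1.249264 - (-0.299588)×(1.249264 - 1.890000)/(-0.299588 - 3.861269)
       = 1.295398
Iteration 3:
  f(1.249264) = -0.299588
  f(1.295398) = -0.121649
  x_4 = 1.295398 - (-0.121649)×(1.295398 - 1.249264)/(-0.121649 - (-0.299588))
       = 1.326937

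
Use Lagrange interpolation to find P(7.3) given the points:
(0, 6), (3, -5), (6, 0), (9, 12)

Lagrange interpolation formula:
P(x) = Σ yᵢ × Lᵢ(x)
where Lᵢ(x) = Π_{j≠i} (x - xⱼ)/(xᵢ - xⱼ)

L_0(7.3) = (7.3 - 3)/(0 - 3) × (7.3 - 6)/(0 - 6) × (7.3 - 9)/(0 - 9) = 0.058660
L_1(7.3) = (7.3 - 0)/(3 - 0) × (7.3 - 6)/(3 - 6) × (7.3 - 9)/(3 - 9) = -0.298759
L_2(7.3) = (7.3 - 0)/(6 - 0) × (7.3 - 3)/(6 - 3) × (7.3 - 9)/(6 - 9) = 0.988204
L_3(7.3) = (7.3 - 0)/(9 - 0) × (7.3 - 3)/(9 - 3) × (7.3 - 6)/(9 - 6) = 0.251895

P(7.3) = 6×L_0(7.3) + (-5)×L_1(7.3) + 0×L_2(7.3) + 12×L_3(7.3)
P(7.3) = 4.868500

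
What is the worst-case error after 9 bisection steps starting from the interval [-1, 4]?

Bisection error bound: |error| ≤ (b-a)/2^n
|error| ≤ (4 - (-1))/2^9 = 5/2^9
|error| ≤ 0.0097656250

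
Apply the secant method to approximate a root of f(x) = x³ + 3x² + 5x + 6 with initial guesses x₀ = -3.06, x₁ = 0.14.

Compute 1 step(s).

f(x) = x³ + 3x² + 5x + 6
x₀ = -3.06, x₁ = 0.14

Secant formula: x_{n+1} = x_n - f(x_n)(x_n - x_{n-1})/(f(x_n) - f(x_{n-1}))

Iteration 1:
  f(-3.060000) = -9.861816
  f(0.140000) = 6.761544
  x_2 = 0.140000 - 6.761544×(0.140000 - (-3.060000))/(6.761544 - (-9.861816))
       = -1.161599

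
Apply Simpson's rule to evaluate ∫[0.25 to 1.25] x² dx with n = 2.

f(x) = x²
a = 0.25, b = 1.25, n = 2
h = (b - a)/n = 0.500000

Simpson's rule: (h/3)[f(x₀) + 4f(x₁) + 2f(x₂) + ... + f(xₙ)]

x_0 = 0.2500, f(x_0) = 0.062500, coefficient = 1
x_1 = 0.7500, f(x_1) = 0.562500, coefficient = 4
x_2 = 1.2500, f(x_2) = 1.562500, coefficient = 1

I ≈ (0.500000/3) × 3.875000 = 0.645833
Exact value: 0.645833
Error: 0.000000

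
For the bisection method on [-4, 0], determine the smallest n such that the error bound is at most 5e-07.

We need (b-a)/2^n ≤ 5e-07
(0 - (-4))/2^n ≤ 5e-07
4/2^n ≤ 5e-07
2^n ≥ 8000000
n ≥ log₂(8000000) = 22.93
n ≥ 23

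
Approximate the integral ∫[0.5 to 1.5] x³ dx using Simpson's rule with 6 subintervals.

f(x) = x³
a = 0.5, b = 1.5, n = 6
h = (b - a)/n = 0.166667

Simpson's rule: (h/3)[f(x₀) + 4f(x₁) + 2f(x₂) + ... + f(xₙ)]

x_0 = 0.5000, f(x_0) = 0.125000, coefficient = 1
x_1 = 0.6667, f(x_1) = 0.296296, coefficient = 4
x_2 = 0.8333, f(x_2) = 0.578704, coefficient = 2
x_3 = 1.0000, f(x_3) = 1.000000, coefficient = 4
x_4 = 1.1667, f(x_4) = 1.587963, coefficient = 2
x_5 = 1.3333, f(x_5) = 2.370370, coefficient = 4
x_6 = 1.5000, f(x_6) = 3.375000, coefficient = 1

I ≈ (0.166667/3) × 22.500000 = 1.250000
Exact value: 1.250000
Error: 0.000000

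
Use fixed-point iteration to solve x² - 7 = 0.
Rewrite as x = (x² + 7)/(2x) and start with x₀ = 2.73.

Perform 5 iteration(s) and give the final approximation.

Equation: x² - 7 = 0
Fixed-point form: x = (x² + 7)/(2x)
x₀ = 2.73

x_1 = g(2.730000) = 2.647051
x_2 = g(2.647051) = 2.645752
x_3 = g(2.645752) = 2.645751
x_4 = g(2.645751) = 2.645751
x_5 = g(2.645751) = 2.645751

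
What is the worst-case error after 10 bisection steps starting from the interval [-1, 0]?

Bisection error bound: |error| ≤ (b-a)/2^n
|error| ≤ (0 - (-1))/2^10 = 1/2^10
|error| ≤ 0.0009765625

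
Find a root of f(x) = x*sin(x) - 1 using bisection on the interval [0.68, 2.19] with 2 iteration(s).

f(x) = x*sin(x) - 1
Initial interval: [0.68, 2.19]

Iteration 1:
  c_1 = (0.680000 + 2.190000)/2 = 1.435000
  f(c_1) = f(1.435000) = 0.421789
  f(a) × f(c) < 0, new interval: [0.680000, 1.435000]
Iteration 2:
  c_2 = (0.680000 + 1.435000)/2 = 1.057500
  f(c_2) = f(1.057500) = -0.078779
  f(a) × f(c) ≥ 0, new interval: [1.057500, 1.435000]

After 2 iteration(s), the approximation is c_2 = 1.057500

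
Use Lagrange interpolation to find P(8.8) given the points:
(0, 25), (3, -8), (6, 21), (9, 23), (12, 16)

Lagrange interpolation formula:
P(x) = Σ yᵢ × Lᵢ(x)
where Lᵢ(x) = Π_{j≠i} (x - xⱼ)/(xᵢ - xⱼ)

L_0(8.8) = (8.8 - 3)/(0 - 3) × (8.8 - 6)/(0 - 6) × (8.8 - 9)/(0 - 9) × (8.8 - 12)/(0 - 12) = 0.005347
L_1(8.8) = (8.8 - 0)/(3 - 0) × (8.8 - 6)/(3 - 6) × (8.8 - 9)/(3 - 9) × (8.8 - 12)/(3 - 12) = -0.032448
L_2(8.8) = (8.8 - 0)/(6 - 0) × (8.8 - 3)/(6 - 3) × (8.8 - 9)/(6 - 9) × (8.8 - 12)/(6 - 12) = 0.100820
L_3(8.8) = (8.8 - 0)/(9 - 0) × (8.8 - 3)/(9 - 3) × (8.8 - 6)/(9 - 6) × (8.8 - 12)/(9 - 12) = 0.940984
L_4(8.8) = (8.8 - 0)/(12 - 0) × (8.8 - 3)/(12 - 3) × (8.8 - 6)/(12 - 6) × (8.8 - 9)/(12 - 9) = -0.014703

P(8.8) = 25×L_0(8.8) + (-8)×L_1(8.8) + 21×L_2(8.8) + 23×L_3(8.8) + 16×L_4(8.8)
P(8.8) = 23.917853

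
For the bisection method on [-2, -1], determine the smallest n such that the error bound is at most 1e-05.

We need (b-a)/2^n ≤ 1e-05
(-1 - (-2))/2^n ≤ 1e-05
1/2^n ≤ 1e-05
2^n ≥ 100000
n ≥ log₂(100000) = 16.61
n ≥ 17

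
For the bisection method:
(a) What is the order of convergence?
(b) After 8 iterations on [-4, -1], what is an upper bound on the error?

(a) Bisection has linear (order 1) convergence; the error is halved each step.

(b) Error bound = (b-a)/2^n = (-1 - (-4))/2^{8}
    = 3/2^{8}

(a) 1 (linear); (b) error ≤ 1.17e-02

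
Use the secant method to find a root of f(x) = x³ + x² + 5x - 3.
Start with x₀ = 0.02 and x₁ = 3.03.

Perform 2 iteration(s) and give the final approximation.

f(x) = x³ + x² + 5x - 3
x₀ = 0.02, x₁ = 3.03

Secant formula: x_{n+1} = x_n - f(x_n)(x_n - x_{n-1})/(f(x_n) - f(x_{n-1}))

Iteration 1:
  f(0.020000) = -2.899592
  f(3.030000) = 49.149027
  x_2 = 3.030000 - 49.149027×(3.030000 - 0.020000)/(49.149027 - (-2.899592))
       = 0.187685
Iteration 2:
  f(3.030000) = 49.149027
  f(0.187685) = -2.019738
  x_3 = 0.187685 - (-2.019738)×(0.187685 - 3.030000)/(-2.019738 - 49.149027)
       = 0.299877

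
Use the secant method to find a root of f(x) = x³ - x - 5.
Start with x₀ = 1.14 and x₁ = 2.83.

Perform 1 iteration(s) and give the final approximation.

f(x) = x³ - x - 5
x₀ = 1.14, x₁ = 2.83

Secant formula: x_{n+1} = x_n - f(x_n)(x_n - x_{n-1})/(f(x_n) - f(x_{n-1}))

Iteration 1:
  f(1.140000) = -4.658456
  f(2.830000) = 14.835187
  x_2 = 2.830000 - 14.835187×(2.830000 - 1.140000)/(14.835187 - (-4.658456))
       = 1.543865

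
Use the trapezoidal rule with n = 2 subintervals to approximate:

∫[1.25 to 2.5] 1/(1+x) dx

f(x) = 1/(1+x)
a = 1.25, b = 2.5, n = 2
h = (b - a)/n = 0.625000

Trapezoidal rule: (h/2)[f(x₀) + 2f(x₁) + 2f(x₂) + ... + f(xₙ)]

x_0 = 1.2500, f(x_0) = 0.444444, coefficient = 1
x_1 = 1.8750, f(x_1) = 0.347826, coefficient = 2
x_2 = 2.5000, f(x_2) = 0.285714, coefficient = 1

I ≈ (0.625000/2) × 1.425811 = 0.445566
Exact value: 0.441833
Error: 0.003733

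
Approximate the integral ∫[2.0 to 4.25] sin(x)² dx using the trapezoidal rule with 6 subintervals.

f(x) = sin(x)²
a = 2.0, b = 4.25, n = 6
h = (b - a)/n = 0.375000

Trapezoidal rule: (h/2)[f(x₀) + 2f(x₁) + 2f(x₂) + ... + f(xₙ)]

x_0 = 2.0000, f(x_0) = 0.826822, coefficient = 1
x_1 = 2.3750, f(x_1) = 0.481199, coefficient = 2
x_2 = 2.7500, f(x_2) = 0.145665, coefficient = 2
x_3 = 3.1250, f(x_3) = 0.000275, coefficient = 2
x_4 = 3.5000, f(x_4) = 0.123049, coefficient = 2
x_5 = 3.8750, f(x_5) = 0.448103, coefficient = 2
x_6 = 4.2500, f(x_6) = 0.801006, coefficient = 1

I ≈ (0.375000/2) × 4.024410 = 0.754577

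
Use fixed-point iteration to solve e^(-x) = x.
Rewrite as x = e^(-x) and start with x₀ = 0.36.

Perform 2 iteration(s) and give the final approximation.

Equation: e^(-x) = x
Fixed-point form: x = e^(-x)
x₀ = 0.36

x_1 = g(0.360000) = 0.697676
x_2 = g(0.697676) = 0.497741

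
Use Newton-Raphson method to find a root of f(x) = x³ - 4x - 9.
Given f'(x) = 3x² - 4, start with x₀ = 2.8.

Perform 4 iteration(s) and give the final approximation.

f(x) = x³ - 4x - 9
f'(x) = 3x² - 4
x₀ = 2.8

Newton-Raphson formula: x_{n+1} = x_n - f(x_n)/f'(x_n)

Iteration 1:
  f(2.800000) = 1.752000
  f'(2.800000) = 19.520000
  x_1 = 2.800000 - 1.752000/19.520000 = 2.710246
Iteration 2:
  f(2.710246) = 0.066946
  f'(2.710246) = 18.036299
  x_2 = 2.710246 - 0.066946/18.036299 = 2.706534
Iteration 3:
  f(2.706534) = 0.000112
  f'(2.706534) = 17.975982
  x_3 = 2.706534 - 0.000112/17.975982 = 2.706528
Iteration 4:
  f(2.706528) = 0.000000
  f'(2.706528) = 17.975881
  x_4 = 2.706528 - 0.000000/17.975881 = 2.706528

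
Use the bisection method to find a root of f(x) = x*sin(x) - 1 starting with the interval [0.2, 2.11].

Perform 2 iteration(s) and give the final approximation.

f(x) = x*sin(x) - 1
Initial interval: [0.2, 2.11]

Iteration 1:
  c_1 = (0.200000 + 2.110000)/2 = 1.155000
  f(c_1) = f(1.155000) = 0.056588
  f(a) × f(c) < 0, new interval: [0.200000, 1.155000]
Iteration 2:
  c_2 = (0.200000 + 1.155000)/2 = 0.677500
  f(c_2) = f(0.677500) = -0.575311
  f(a) × f(c) ≥ 0, new interval: [0.677500, 1.155000]

After 2 iteration(s), the approximation is c_2 = 0.677500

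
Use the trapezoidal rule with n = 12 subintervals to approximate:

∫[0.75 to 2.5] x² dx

f(x) = x²
a = 0.75, b = 2.5, n = 12
h = (b - a)/n = 0.145833

Trapezoidal rule: (h/2)[f(x₀) + 2f(x₁) + 2f(x₂) + ... + f(xₙ)]

x_0 = 0.7500, f(x_0) = 0.562500, coefficient = 1
x_1 = 0.8958, f(x_1) = 0.802517, coefficient = 2
x_2 = 1.0417, f(x_2) = 1.085069, coefficient = 2
x_3 = 1.1875, f(x_3) = 1.410156, coefficient = 2
x_4 = 1.3333, f(x_4) = 1.777778, coefficient = 2
x_5 = 1.4792, f(x_5) = 2.187934, coefficient = 2
x_6 = 1.6250, f(x_6) = 2.640625, coefficient = 2
x_7 = 1.7708, f(x_7) = 3.135851, coefficient = 2
x_8 = 1.9167, f(x_8) = 3.673611, coefficient = 2
x_9 = 2.0625, f(x_9) = 4.253906, coefficient = 2
x_10 = 2.2083, f(x_10) = 4.876736, coefficient = 2
x_11 = 2.3542, f(x_11) = 5.542101, coefficient = 2
x_12 = 2.5000, f(x_12) = 6.250000, coefficient = 1

I ≈ (0.145833/2) × 69.585069 = 5.073911
Exact value: 5.067708
Error: 0.006203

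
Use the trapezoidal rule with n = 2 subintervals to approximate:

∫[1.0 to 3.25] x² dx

f(x) = x²
a = 1.0, b = 3.25, n = 2
h = (b - a)/n = 1.125000

Trapezoidal rule: (h/2)[f(x₀) + 2f(x₁) + 2f(x₂) + ... + f(xₙ)]

x_0 = 1.0000, f(x_0) = 1.000000, coefficient = 1
x_1 = 2.1250, f(x_1) = 4.515625, coefficient = 2
x_2 = 3.2500, f(x_2) = 10.562500, coefficient = 1

I ≈ (1.125000/2) × 20.593750 = 11.583984
Exact value: 11.109375
Error: 0.474609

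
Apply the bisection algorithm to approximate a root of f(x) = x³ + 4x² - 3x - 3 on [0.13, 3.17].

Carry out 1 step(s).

f(x) = x³ + 4x² - 3x - 3
Initial interval: [0.13, 3.17]

Iteration 1:
  c_1 = (0.130000 + 3.170000)/2 = 1.650000
  f(c_1) = f(1.650000) = 7.432125
  f(a) × f(c) < 0, new interval: [0.130000, 1.650000]

After 1 iteration(s), the approximation is c_1 = 1.650000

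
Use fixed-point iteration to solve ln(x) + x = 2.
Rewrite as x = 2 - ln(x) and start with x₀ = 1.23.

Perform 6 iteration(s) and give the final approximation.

Equation: ln(x) + x = 2
Fixed-point form: x = 2 - ln(x)
x₀ = 1.23

x_1 = g(1.230000) = 1.792986
x_2 = g(1.792986) = 1.416118
x_3 = g(1.416118) = 1.652081
x_4 = g(1.652081) = 1.497964
x_5 = g(1.497964) = 1.595893
x_6 = g(1.595893) = 1.532567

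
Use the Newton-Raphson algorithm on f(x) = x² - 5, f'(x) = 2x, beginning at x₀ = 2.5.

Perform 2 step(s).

f(x) = x² - 5
f'(x) = 2x
x₀ = 2.5

Newton-Raphson formula: x_{n+1} = x_n - f(x_n)/f'(x_n)

Iteration 1:
  f(2.500000) = 1.250000
  f'(2.500000) = 5.000000
  x_1 = 2.500000 - 1.250000/5.000000 = 2.250000
Iteration 2:
  f(2.250000) = 0.062500
  f'(2.250000) = 4.500000
  x_2 = 2.250000 - 0.062500/4.500000 = 2.236111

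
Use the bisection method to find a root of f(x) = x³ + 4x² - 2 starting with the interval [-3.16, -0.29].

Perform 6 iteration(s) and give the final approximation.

f(x) = x³ + 4x² - 2
Initial interval: [-3.16, -0.29]

Iteration 1:
  c_1 = (-3.160000 + (-0.290000))/2 = -1.725000
  f(c_1) = f(-1.725000) = 4.769547
  f(a) × f(c) ≥ 0, new interval: [-1.725000, -0.290000]
Iteration 2:
  c_2 = (-1.725000 + (-0.290000))/2 = -1.007500
  f(c_2) = f(-1.007500) = 1.037556
  f(a) × f(c) ≥ 0, new interval: [-1.007500, -0.290000]
Iteration 3:
  c_3 = (-1.007500 + (-0.290000))/2 = -0.648750
  f(c_3) = f(-0.648750) = -0.589537
  f(a) × f(c) < 0, new interval: [-1.007500, -0.648750]
Iteration 4:
  c_4 = (-1.007500 + (-0.648750))/2 = -0.828125
  f(c_4) = f(-0.828125) = 0.175243
  f(a) × f(c) ≥ 0, new interval: [-0.828125, -0.648750]
Iteration 5:
  c_5 = (-0.828125 + (-0.648750))/2 = -0.738438
  f(c_5) = f(-0.738438) = -0.221503
  f(a) × f(c) < 0, new interval: [-0.828125, -0.738438]
Iteration 6:
  c_6 = (-0.828125 + (-0.738438))/2 = -0.783281
  f(c_6) = f(-0.783281) = -0.026448
  f(a) × f(c) < 0, new interval: [-0.828125, -0.783281]

After 6 iteration(s), the approximation is c_6 = -0.783281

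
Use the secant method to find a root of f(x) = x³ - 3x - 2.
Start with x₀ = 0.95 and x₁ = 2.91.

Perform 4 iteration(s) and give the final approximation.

f(x) = x³ - 3x - 2
x₀ = 0.95, x₁ = 2.91

Secant formula: x_{n+1} = x_n - f(x_n)(x_n - x_{n-1})/(f(x_n) - f(x_{n-1}))

Iteration 1:
  f(0.950000) = -3.992625
  f(2.910000) = 13.912171
  x_2 = 2.910000 - 13.912171×(2.910000 - 0.950000)/(13.912171 - (-3.992625))
       = 1.387064
Iteration 2:
  f(2.910000) = 13.912171
  f(1.387064) = -3.492555
  x_3 = 1.387064 - (-3.492555)×(1.387064 - 2.910000)/(-3.492555 - 13.912171)
       = 1.692667
Iteration 3:
  f(1.387064) = -3.492555
  f(1.692667) = -2.228303
  x_4 = 1.692667 - (-2.228303)×(1.692667 - 1.387064)/(-2.228303 - (-3.492555))
       = 2.231307
Iteration 4:
  f(1.692667) = -2.228303
  f(2.231307) = 2.415157
  x_5 = 2.231307 - 2.415157×(2.231307 - 1.692667)/(2.415157 - (-2.228303))
       = 1.951150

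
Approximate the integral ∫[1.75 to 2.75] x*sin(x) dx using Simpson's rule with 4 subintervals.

f(x) = x*sin(x)
a = 1.75, b = 2.75, n = 4
h = (b - a)/n = 0.250000

Simpson's rule: (h/3)[f(x₀) + 4f(x₁) + 2f(x₂) + ... + f(xₙ)]

x_0 = 1.7500, f(x_0) = 1.721975, coefficient = 1
x_1 = 2.0000, f(x_1) = 1.818595, coefficient = 4
x_2 = 2.2500, f(x_2) = 1.750665, coefficient = 2
x_3 = 2.5000, f(x_3) = 1.496180, coefficient = 4
x_4 = 2.7500, f(x_4) = 1.049568, coefficient = 1

I ≈ (0.250000/3) × 19.531973 = 1.627664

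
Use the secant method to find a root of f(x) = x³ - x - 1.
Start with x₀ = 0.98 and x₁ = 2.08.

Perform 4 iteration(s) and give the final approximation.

f(x) = x³ - x - 1
x₀ = 0.98, x₁ = 2.08

Secant formula: x_{n+1} = x_n - f(x_n)(x_n - x_{n-1})/(f(x_n) - f(x_{n-1}))

Iteration 1:
  f(0.980000) = -1.038808
  f(2.080000) = 5.918912
  x_2 = 2.080000 - 5.918912×(2.080000 - 0.980000)/(5.918912 - (-1.038808))
       = 1.144233
Iteration 2:
  f(2.080000) = 5.918912
  f(1.144233) = -0.646123
  x_3 = 1.144233 - (-0.646123)×(1.144233 - 2.080000)/(-0.646123 - 5.918912)
       = 1.236330
Iteration 3:
  f(1.144233) = -0.646123
  f(1.236330) = -0.346584
  x_4 = 1.236330 - (-0.346584)×(1.236330 - 1.144233)/(-0.346584 - (-0.646123))
       = 1.342892
Iteration 4:
  f(1.236330) = -0.346584
  f(1.342892) = 0.078823
  x_5 = 1.342892 - 0.078823×(1.342892 - 1.236330)/(0.078823 - (-0.346584))
       = 1.323147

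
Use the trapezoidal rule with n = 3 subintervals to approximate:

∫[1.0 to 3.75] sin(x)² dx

f(x) = sin(x)²
a = 1.0, b = 3.75, n = 3
h = (b - a)/n = 0.916667

Trapezoidal rule: (h/2)[f(x₀) + 2f(x₁) + 2f(x₂) + ... + f(xₙ)]

x_0 = 1.0000, f(x_0) = 0.708073, coefficient = 1
x_1 = 1.9167, f(x_1) = 0.885068, coefficient = 2
x_2 = 2.8333, f(x_2) = 0.092052, coefficient = 2
x_3 = 3.7500, f(x_3) = 0.326682, coefficient = 1

I ≈ (0.916667/2) × 2.988996 = 1.369957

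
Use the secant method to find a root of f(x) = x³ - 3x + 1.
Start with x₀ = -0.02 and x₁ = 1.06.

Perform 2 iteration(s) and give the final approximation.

f(x) = x³ - 3x + 1
x₀ = -0.02, x₁ = 1.06

Secant formula: x_{n+1} = x_n - f(x_n)(x_n - x_{n-1})/(f(x_n) - f(x_{n-1}))

Iteration 1:
  f(-0.020000) = 1.059992
  f(1.060000) = -0.988984
  x_2 = 1.060000 - (-0.988984)×(1.060000 - (-0.020000))/(-0.988984 - 1.059992)
       = 0.538714
Iteration 2:
  f(1.060000) = -0.988984
  f(0.538714) = -0.459800
  x_3 = 0.538714 - (-0.459800)×(0.538714 - 1.060000)/(-0.459800 - (-0.988984))
       = 0.085776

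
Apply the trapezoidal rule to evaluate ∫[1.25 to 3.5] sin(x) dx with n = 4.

f(x) = sin(x)
a = 1.25, b = 3.5, n = 4
h = (b - a)/n = 0.562500

Trapezoidal rule: (h/2)[f(x₀) + 2f(x₁) + 2f(x₂) + ... + f(xₙ)]

x_0 = 1.2500, f(x_0) = 0.948985, coefficient = 1
x_1 = 1.8125, f(x_1) = 0.970932, coefficient = 2
x_2 = 2.3750, f(x_2) = 0.693685, coefficient = 2
x_3 = 2.9375, f(x_3) = 0.202679, coefficient = 2
x_4 = 3.5000, f(x_4) = -0.350783, coefficient = 1

I ≈ (0.562500/2) × 4.332792 = 1.218598
Exact value: 1.251779
Error: 0.033181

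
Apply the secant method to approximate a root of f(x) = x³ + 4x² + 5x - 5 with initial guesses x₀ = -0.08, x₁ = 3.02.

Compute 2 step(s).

f(x) = x³ + 4x² + 5x - 5
x₀ = -0.08, x₁ = 3.02

Secant formula: x_{n+1} = x_n - f(x_n)(x_n - x_{n-1})/(f(x_n) - f(x_{n-1}))

Iteration 1:
  f(-0.080000) = -5.374912
  f(3.020000) = 74.125208
  x_2 = 3.020000 - 74.125208×(3.020000 - (-0.080000))/(74.125208 - (-5.374912))
       = 0.129587
Iteration 2:
  f(3.020000) = 74.125208
  f(0.129587) = -4.282715
  x_3 = 0.129587 - (-4.282715)×(0.129587 - 3.020000)/(-4.282715 - 74.125208)
       = 0.287465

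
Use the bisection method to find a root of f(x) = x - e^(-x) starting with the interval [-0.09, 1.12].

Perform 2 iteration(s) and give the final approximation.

f(x) = x - e^(-x)
Initial interval: [-0.09, 1.12]

Iteration 1:
  c_1 = (-0.090000 + 1.120000)/2 = 0.515000
  f(c_1) = f(0.515000) = -0.082501
  f(a) × f(c) ≥ 0, new interval: [0.515000, 1.120000]
Iteration 2:
  c_2 = (0.515000 + 1.120000)/2 = 0.817500
  f(c_2) = f(0.817500) = 0.375966
  f(a) × f(c) < 0, new interval: [0.515000, 0.817500]

After 2 iteration(s), the approximation is c_2 = 0.817500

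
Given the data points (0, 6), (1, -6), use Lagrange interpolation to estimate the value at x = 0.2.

Lagrange interpolation formula:
P(x) = Σ yᵢ × Lᵢ(x)
where Lᵢ(x) = Π_{j≠i} (x - xⱼ)/(xᵢ - xⱼ)

L_0(0.2) = (0.2 - 1)/(0 - 1) = 0.800000
L_1(0.2) = (0.2 - 0)/(1 - 0) = 0.200000

P(0.2) = 6×L_0(0.2) + (-6)×L_1(0.2)
P(0.2) = 3.600000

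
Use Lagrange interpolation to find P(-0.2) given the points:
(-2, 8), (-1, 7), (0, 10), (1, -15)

Lagrange interpolation formula:
P(x) = Σ yᵢ × Lᵢ(x)
where Lᵢ(x) = Π_{j≠i} (x - xⱼ)/(xᵢ - xⱼ)

L_0(-0.2) = (-0.2 - (-1))/(-2 - (-1)) × (-0.2 - 0)/(-2 - 0) × (-0.2 - 1)/(-2 - 1) = -0.032000
L_1(-0.2) = (-0.2 - (-2))/(-1 - (-2)) × (-0.2 - 0)/(-1 - 0) × (-0.2 - 1)/(-1 - 1) = 0.216000
L_2(-0.2) = (-0.2 - (-2))/(0 - (-2)) × (-0.2 - (-1))/(0 - (-1)) × (-0.2 - 1)/(0 - 1) = 0.864000
L_3(-0.2) = (-0.2 - (-2))/(1 - (-2)) × (-0.2 - (-1))/(1 - (-1)) × (-0.2 - 0)/(1 - 0) = -0.048000

P(-0.2) = 8×L_0(-0.2) + 7×L_1(-0.2) + 10×L_2(-0.2) + (-15)×L_3(-0.2)
P(-0.2) = 10.616000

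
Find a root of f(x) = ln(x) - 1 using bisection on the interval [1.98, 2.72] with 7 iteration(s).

f(x) = ln(x) - 1
Initial interval: [1.98, 2.72]

Iteration 1:
  c_1 = (1.980000 + 2.720000)/2 = 2.350000
  f(c_1) = f(2.350000) = -0.145585
  f(a) × f(c) ≥ 0, new interval: [2.350000, 2.720000]
Iteration 2:
  c_2 = (2.350000 + 2.720000)/2 = 2.535000
  f(c_2) = f(2.535000) = -0.069806
  f(a) × f(c) ≥ 0, new interval: [2.535000, 2.720000]
Iteration 3:
  c_3 = (2.535000 + 2.720000)/2 = 2.627500
  f(c_3) = f(2.627500) = -0.033967
  f(a) × f(c) ≥ 0, new interval: [2.627500, 2.720000]
Iteration 4:
  c_4 = (2.627500 + 2.720000)/2 = 2.673750
  f(c_4) = f(2.673750) = -0.016518
  f(a) × f(c) ≥ 0, new interval: [2.673750, 2.720000]
Iteration 5:
  c_5 = (2.673750 + 2.720000)/2 = 2.696875
  f(c_5) = f(2.696875) = -0.007906
  f(a) × f(c) ≥ 0, new interval: [2.696875, 2.720000]
Iteration 6:
  c_6 = (2.696875 + 2.720000)/2 = 2.708438
  f(c_6) = f(2.708438) = -0.003628
  f(a) × f(c) ≥ 0, new interval: [2.708438, 2.720000]
Iteration 7:
  c_7 = (2.708438 + 2.720000)/2 = 2.714219
  f(c_7) = f(2.714219) = -0.001496
  f(a) × f(c) ≥ 0, new interval: [2.714219, 2.720000]

After 7 iteration(s), the approximation is c_7 = 2.714219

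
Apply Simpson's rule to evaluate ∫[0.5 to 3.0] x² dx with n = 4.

f(x) = x²
a = 0.5, b = 3.0, n = 4
h = (b - a)/n = 0.625000

Simpson's rule: (h/3)[f(x₀) + 4f(x₁) + 2f(x₂) + ... + f(xₙ)]

x_0 = 0.5000, f(x_0) = 0.250000, coefficient = 1
x_1 = 1.1250, f(x_1) = 1.265625, coefficient = 4
x_2 = 1.7500, f(x_2) = 3.062500, coefficient = 2
x_3 = 2.3750, f(x_3) = 5.640625, coefficient = 4
x_4 = 3.0000, f(x_4) = 9.000000, coefficient = 1

I ≈ (0.625000/3) × 43.000000 = 8.958333
Exact value: 8.958333
Error: 0.000000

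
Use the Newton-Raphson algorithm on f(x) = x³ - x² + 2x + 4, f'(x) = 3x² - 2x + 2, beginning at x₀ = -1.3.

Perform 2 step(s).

f(x) = x³ - x² + 2x + 4
f'(x) = 3x² - 2x + 2
x₀ = -1.3

Newton-Raphson formula: x_{n+1} = x_n - f(x_n)/f'(x_n)

Iteration 1:
  f(-1.300000) = -2.487000
  f'(-1.300000) = 9.670000
  x_1 = -1.300000 - (-2.487000)/9.670000 = -1.042813
Iteration 2:
  f(-1.042813) = -0.307100
  f'(-1.042813) = 7.348001
  x_2 = -1.042813 - (-0.307100)/7.348001 = -1.001019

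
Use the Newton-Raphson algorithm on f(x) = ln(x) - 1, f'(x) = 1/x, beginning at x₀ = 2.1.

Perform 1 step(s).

f(x) = ln(x) - 1
f'(x) = 1/x
x₀ = 2.1

Newton-Raphson formula: x_{n+1} = x_n - f(x_n)/f'(x_n)

Iteration 1:
  f(2.100000) = -0.258063
  f'(2.100000) = 0.476190
  x_1 = 2.100000 - (-0.258063)/0.476190 = 2.641932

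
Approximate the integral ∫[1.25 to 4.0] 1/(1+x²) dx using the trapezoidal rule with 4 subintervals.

f(x) = 1/(1+x²)
a = 1.25, b = 4.0, n = 4
h = (b - a)/n = 0.687500

Trapezoidal rule: (h/2)[f(x₀) + 2f(x₁) + 2f(x₂) + ... + f(xₙ)]

x_0 = 1.2500, f(x_0) = 0.390244, coefficient = 1
x_1 = 1.9375, f(x_1) = 0.210353, coefficient = 2
x_2 = 2.6250, f(x_2) = 0.126733, coefficient = 2
x_3 = 3.3125, f(x_3) = 0.083524, coefficient = 2
x_4 = 4.0000, f(x_4) = 0.058824, coefficient = 1

I ≈ (0.687500/2) × 1.290287 = 0.443536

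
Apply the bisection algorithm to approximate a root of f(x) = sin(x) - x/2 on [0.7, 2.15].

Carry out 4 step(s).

f(x) = sin(x) - x/2
Initial interval: [0.7, 2.15]

Iteration 1:
  c_1 = (0.700000 + 2.150000)/2 = 1.425000
  f(c_1) = f(1.425000) = 0.276891
  f(a) × f(c) ≥ 0, new interval: [1.425000, 2.150000]
Iteration 2:
  c_2 = (1.425000 + 2.150000)/2 = 1.787500
  f(c_2) = f(1.787500) = 0.082862
  f(a) × f(c) ≥ 0, new interval: [1.787500, 2.150000]
Iteration 3:
  c_3 = (1.787500 + 2.150000)/2 = 1.968750
  f(c_3) = f(1.968750) = -0.062519
  f(a) × f(c) < 0, new interval: [1.787500, 1.968750]
Iteration 4:
  c_4 = (1.787500 + 1.968750)/2 = 1.878125
  f(c_4) = f(1.878125) = 0.014083
  f(a) × f(c) ≥ 0, new interval: [1.878125, 1.968750]

After 4 iteration(s), the approximation is c_4 = 1.878125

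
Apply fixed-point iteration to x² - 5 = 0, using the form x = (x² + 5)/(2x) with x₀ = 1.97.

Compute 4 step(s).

Equation: x² - 5 = 0
Fixed-point form: x = (x² + 5)/(2x)
x₀ = 1.97

x_1 = g(1.970000) = 2.254036
x_2 = g(2.254036) = 2.236140
x_3 = g(2.236140) = 2.236068
x_4 = g(2.236068) = 2.236068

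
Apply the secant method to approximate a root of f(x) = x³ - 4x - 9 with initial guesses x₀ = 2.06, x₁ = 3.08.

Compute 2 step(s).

f(x) = x³ - 4x - 9
x₀ = 2.06, x₁ = 3.08

Secant formula: x_{n+1} = x_n - f(x_n)(x_n - x_{n-1})/(f(x_n) - f(x_{n-1}))

Iteration 1:
  f(2.060000) = -8.498184
  f(3.080000) = 7.898112
  x_2 = 3.080000 - 7.898112×(3.080000 - 2.060000)/(7.898112 - (-8.498184))
       = 2.588665
Iteration 2:
  f(3.080000) = 7.898112
  f(2.588665) = -2.007533
  x_3 = 2.588665 - (-2.007533)×(2.588665 - 3.080000)/(-2.007533 - 7.898112)
       = 2.688242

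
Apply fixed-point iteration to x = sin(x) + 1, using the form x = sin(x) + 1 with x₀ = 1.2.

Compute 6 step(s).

Equation: x = sin(x) + 1
Fixed-point form: x = sin(x) + 1
x₀ = 1.2

x_1 = g(1.200000) = 1.932039
x_2 = g(1.932039) = 1.935458
x_3 = g(1.935458) = 1.934244
x_4 = g(1.934244) = 1.934677
x_5 = g(1.934677) = 1.934523
x_6 = g(1.934523) = 1.934578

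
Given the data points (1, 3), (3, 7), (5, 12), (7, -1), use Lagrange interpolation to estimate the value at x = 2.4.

Lagrange interpolation formula:
P(x) = Σ yᵢ × Lᵢ(x)
where Lᵢ(x) = Π_{j≠i} (x - xⱼ)/(xᵢ - xⱼ)

L_0(2.4) = (2.4 - 3)/(1 - 3) × (2.4 - 5)/(1 - 5) × (2.4 - 7)/(1 - 7) = 0.149500
L_1(2.4) = (2.4 - 1)/(3 - 1) × (2.4 - 5)/(3 - 5) × (2.4 - 7)/(3 - 7) = 1.046500
L_2(2.4) = (2.4 - 1)/(5 - 1) × (2.4 - 3)/(5 - 3) × (2.4 - 7)/(5 - 7) = -0.241500
L_3(2.4) = (2.4 - 1)/(7 - 1) × (2.4 - 3)/(7 - 3) × (2.4 - 5)/(7 - 5) = 0.045500

P(2.4) = 3×L_0(2.4) + 7×L_1(2.4) + 12×L_2(2.4) + (-1)×L_3(2.4)
P(2.4) = 4.830500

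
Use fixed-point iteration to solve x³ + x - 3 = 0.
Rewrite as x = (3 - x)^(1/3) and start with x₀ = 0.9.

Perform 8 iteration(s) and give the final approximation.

Equation: x³ + x - 3 = 0
Fixed-point form: x = (3 - x)^(1/3)
x₀ = 0.9

x_1 = g(0.900000) = 1.280579
x_2 = g(1.280579) = 1.198011
x_3 = g(1.198011) = 1.216888
x_4 = g(1.216888) = 1.212624
x_5 = g(1.212624) = 1.213590
x_6 = g(1.213590) = 1.213371
x_7 = g(1.213371) = 1.213421
x_8 = g(1.213421) = 1.213410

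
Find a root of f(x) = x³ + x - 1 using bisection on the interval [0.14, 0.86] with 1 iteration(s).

f(x) = x³ + x - 1
Initial interval: [0.14, 0.86]

Iteration 1:
  c_1 = (0.140000 + 0.860000)/2 = 0.500000
  f(c_1) = f(0.500000) = -0.375000
  f(a) × f(c) ≥ 0, new interval: [0.500000, 0.860000]

After 1 iteration(s), the approximation is c_1 = 0.500000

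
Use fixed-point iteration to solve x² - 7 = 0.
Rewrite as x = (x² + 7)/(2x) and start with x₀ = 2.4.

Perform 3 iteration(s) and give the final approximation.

Equation: x² - 7 = 0
Fixed-point form: x = (x² + 7)/(2x)
x₀ = 2.4

x_1 = g(2.400000) = 2.658333
x_2 = g(2.658333) = 2.645781
x_3 = g(2.645781) = 2.645751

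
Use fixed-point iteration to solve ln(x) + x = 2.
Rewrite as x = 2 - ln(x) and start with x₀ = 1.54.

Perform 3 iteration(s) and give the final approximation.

Equation: ln(x) + x = 2
Fixed-point form: x = 2 - ln(x)
x₀ = 1.54

x_1 = g(1.540000) = 1.568218
x_2 = g(1.568218) = 1.550060
x_3 = g(1.550060) = 1.561706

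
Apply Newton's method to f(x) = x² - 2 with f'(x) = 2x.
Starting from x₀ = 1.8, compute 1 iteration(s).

f(x) = x² - 2
f'(x) = 2x
x₀ = 1.8

Newton-Raphson formula: x_{n+1} = x_n - f(x_n)/f'(x_n)

Iteration 1:
  f(1.800000) = 1.240000
  f'(1.800000) = 3.600000
  x_1 = 1.800000 - 1.240000/3.600000 = 1.455556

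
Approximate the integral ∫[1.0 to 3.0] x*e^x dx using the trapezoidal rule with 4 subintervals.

f(x) = x*e^x
a = 1.0, b = 3.0, n = 4
h = (b - a)/n = 0.500000

Trapezoidal rule: (h/2)[f(x₀) + 2f(x₁) + 2f(x₂) + ... + f(xₙ)]

x_0 = 1.0000, f(x_0) = 2.718282, coefficient = 1
x_1 = 1.5000, f(x_1) = 6.722534, coefficient = 2
x_2 = 2.0000, f(x_2) = 14.778112, coefficient = 2
x_3 = 2.5000, f(x_3) = 30.456235, coefficient = 2
x_4 = 3.0000, f(x_4) = 60.256611, coefficient = 1

I ≈ (0.500000/2) × 166.888654 = 41.722164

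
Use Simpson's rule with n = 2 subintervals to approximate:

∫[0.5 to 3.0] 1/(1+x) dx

f(x) = 1/(1+x)
a = 0.5, b = 3.0, n = 2
h = (b - a)/n = 1.250000

Simpson's rule: (h/3)[f(x₀) + 4f(x₁) + 2f(x₂) + ... + f(xₙ)]

x_0 = 0.5000, f(x_0) = 0.666667, coefficient = 1
x_1 = 1.7500, f(x_1) = 0.363636, coefficient = 4
x_2 = 3.0000, f(x_2) = 0.250000, coefficient = 1

I ≈ (1.250000/3) × 2.371212 = 0.988005
Exact value: 0.980829
Error: 0.007176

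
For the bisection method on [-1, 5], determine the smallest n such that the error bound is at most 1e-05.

We need (b-a)/2^n ≤ 1e-05
(5 - (-1))/2^n ≤ 1e-05
6/2^n ≤ 1e-05
2^n ≥ 600000
n ≥ log₂(600000) = 19.19
n ≥ 20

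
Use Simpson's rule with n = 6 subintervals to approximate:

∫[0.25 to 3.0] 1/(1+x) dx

f(x) = 1/(1+x)
a = 0.25, b = 3.0, n = 6
h = (b - a)/n = 0.458333

Simpson's rule: (h/3)[f(x₀) + 4f(x₁) + 2f(x₂) + ... + f(xₙ)]

x_0 = 0.2500, f(x_0) = 0.800000, coefficient = 1
x_1 = 0.7083, f(x_1) = 0.585366, coefficient = 4
x_2 = 1.1667, f(x_2) = 0.461538, coefficient = 2
x_3 = 1.6250, f(x_3) = 0.380952, coefficient = 4
x_4 = 2.0833, f(x_4) = 0.324324, coefficient = 2
x_5 = 2.5417, f(x_5) = 0.282353, coefficient = 4
x_6 = 3.0000, f(x_6) = 0.250000, coefficient = 1

I ≈ (0.458333/3) × 7.616410 = 1.163618
Exact value: 1.163151
Error: 0.000467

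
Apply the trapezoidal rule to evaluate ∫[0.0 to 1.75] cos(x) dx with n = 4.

f(x) = cos(x)
a = 0.0, b = 1.75, n = 4
h = (b - a)/n = 0.437500

Trapezoidal rule: (h/2)[f(x₀) + 2f(x₁) + 2f(x₂) + ... + f(xₙ)]

x_0 = 0.0000, f(x_0) = 1.000000, coefficient = 1
x_1 = 0.4375, f(x_1) = 0.905814, coefficient = 2
x_2 = 0.8750, f(x_2) = 0.640997, coefficient = 2
x_3 = 1.3125, f(x_3) = 0.255434, coefficient = 2
x_4 = 1.7500, f(x_4) = -0.178246, coefficient = 1

I ≈ (0.437500/2) × 4.426243 = 0.968241
Exact value: 0.983986
Error: 0.015745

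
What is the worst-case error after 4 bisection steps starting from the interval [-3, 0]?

Bisection error bound: |error| ≤ (b-a)/2^n
|error| ≤ (0 - (-3))/2^4 = 3/2^4
|error| ≤ 0.1875000000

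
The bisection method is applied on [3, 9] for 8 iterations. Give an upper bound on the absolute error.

Bisection error bound: |error| ≤ (b-a)/2^n
|error| ≤ (9 - 3)/2^8 = 6/2^8
|error| ≤ 0.0234375000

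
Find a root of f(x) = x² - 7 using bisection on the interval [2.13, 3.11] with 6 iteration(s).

f(x) = x² - 7
Initial interval: [2.13, 3.11]

Iteration 1:
  c_1 = (2.130000 + 3.110000)/2 = 2.620000
  f(c_1) = f(2.620000) = -0.135600
  f(a) × f(c) ≥ 0, new interval: [2.620000, 3.110000]
Iteration 2:
  c_2 = (2.620000 + 3.110000)/2 = 2.865000
  f(c_2) = f(2.865000) = 1.208225
  f(a) × f(c) < 0, new interval: [2.620000, 2.865000]
Iteration 3:
  c_3 = (2.620000 + 2.865000)/2 = 2.742500
  f(c_3) = f(2.742500) = 0.521306
  f(a) × f(c) < 0, new interval: [2.620000, 2.742500]
Iteration 4:
  c_4 = (2.620000 + 2.742500)/2 = 2.681250
  f(c_4) = f(2.681250) = 0.189102
  f(a) × f(c) < 0, new interval: [2.620000, 2.681250]
Iteration 5:
  c_5 = (2.620000 + 2.681250)/2 = 2.650625
  f(c_5) = f(2.650625) = 0.025813
  f(a) × f(c) < 0, new interval: [2.620000, 2.650625]
Iteration 6:
  c_6 = (2.620000 + 2.650625)/2 = 2.635313
  f(c_6) = f(2.635313) = -0.055128
  f(a) × f(c) ≥ 0, new interval: [2.635313, 2.650625]

After 6 iteration(s), the approximation is c_6 = 2.635313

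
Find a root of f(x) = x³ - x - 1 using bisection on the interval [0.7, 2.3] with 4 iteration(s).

f(x) = x³ - x - 1
Initial interval: [0.7, 2.3]

Iteration 1:
  c_1 = (0.700000 + 2.300000)/2 = 1.500000
  f(c_1) = f(1.500000) = 0.875000
  f(a) × f(c) < 0, new interval: [0.700000, 1.500000]
Iteration 2:
  c_2 = (0.700000 + 1.500000)/2 = 1.100000
  f(c_2) = f(1.100000) = -0.769000
  f(a) × f(c) ≥ 0, new interval: [1.100000, 1.500000]
Iteration 3:
  c_3 = (1.100000 + 1.500000)/2 = 1.300000
  f(c_3) = f(1.300000) = -0.103000
  f(a) × f(c) ≥ 0, new interval: [1.300000, 1.500000]
Iteration 4:
  c_4 = (1.300000 + 1.500000)/2 = 1.400000
  f(c_4) = f(1.400000) = 0.344000
  f(a) × f(c) < 0, new interval: [1.300000, 1.400000]

After 4 iteration(s), the approximation is c_4 = 1.400000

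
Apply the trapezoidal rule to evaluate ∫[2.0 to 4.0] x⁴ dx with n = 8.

f(x) = x⁴
a = 2.0, b = 4.0, n = 8
h = (b - a)/n = 0.250000

Trapezoidal rule: (h/2)[f(x₀) + 2f(x₁) + 2f(x₂) + ... + f(xₙ)]

x_0 = 2.0000, f(x_0) = 16.000000, coefficient = 1
x_1 = 2.2500, f(x_1) = 25.628906, coefficient = 2
x_2 = 2.5000, f(x_2) = 39.062500, coefficient = 2
x_3 = 2.7500, f(x_3) = 57.191406, coefficient = 2
x_4 = 3.0000, f(x_4) = 81.000000, coefficient = 2
x_5 = 3.2500, f(x_5) = 111.566406, coefficient = 2
x_6 = 3.5000, f(x_6) = 150.062500, coefficient = 2
x_7 = 3.7500, f(x_7) = 197.753906, coefficient = 2
x_8 = 4.0000, f(x_8) = 256.000000, coefficient = 1

I ≈ (0.250000/2) × 1596.531250 = 199.566406
Exact value: 198.400000
Error: 1.166406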